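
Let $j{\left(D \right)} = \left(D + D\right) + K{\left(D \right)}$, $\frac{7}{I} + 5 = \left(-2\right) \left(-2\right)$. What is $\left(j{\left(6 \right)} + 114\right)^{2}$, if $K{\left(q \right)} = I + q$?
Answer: $15625$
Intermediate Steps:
$I = -7$ ($I = \frac{7}{-5 - -4} = \frac{7}{-5 + 4} = \frac{7}{-1} = 7 \left(-1\right) = -7$)
$K{\left(q \right)} = -7 + q$
$j{\left(D \right)} = -7 + 3 D$ ($j{\left(D \right)} = \left(D + D\right) + \left(-7 + D\right) = 2 D + \left(-7 + D\right) = -7 + 3 D$)
$\left(j{\left(6 \right)} + 114\right)^{2} = \left(\left(-7 + 3 \cdot 6\right) + 114\right)^{2} = \left(\left(-7 + 18\right) + 114\right)^{2} = \left(11 + 114\right)^{2} = 125^{2} = 15625$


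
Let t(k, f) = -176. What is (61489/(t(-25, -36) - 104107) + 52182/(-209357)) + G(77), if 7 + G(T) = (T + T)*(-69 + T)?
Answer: 26726345789896/21832376031 ≈ 1224.2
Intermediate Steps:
G(T) = -7 + 2*T*(-69 + T) (G(T) = -7 + (T + T)*(-69 + T) = -7 + (2*T)*(-69 + T) = -7 + 2*T*(-69 + T))
(61489/(t(-25, -36) - 104107) + 52182/(-209357)) + G(77) = (61489/(-176 - 104107) + 52182/(-209357)) + (-7 - 138*77 + 2*77²) = (61489/(-104283) + 52182*(-1/209357)) + (-7 - 10626 + 2*5929) = (61489*(-1/104283) - 52182/209357) + (-7 - 10626 + 11858) = (-61489/104283 - 52182/209357) + 1225 = -18314848079/21832376031 + 1225 = 26726345789896/21832376031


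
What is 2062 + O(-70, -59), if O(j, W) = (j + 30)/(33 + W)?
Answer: 26826/13 ≈ 2063.5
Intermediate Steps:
O(j, W) = (30 + j)/(33 + W)
2062 + O(-70, -59) = 2062 + (30 - 70)/(33 - 59) = 2062 - 40/(-26) = 2062 - 1/26*(-40) = 2062 + 20/13 = 26826/13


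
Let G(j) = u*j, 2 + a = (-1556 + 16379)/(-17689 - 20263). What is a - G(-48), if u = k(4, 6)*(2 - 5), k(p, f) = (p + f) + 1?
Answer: -60206695/37952 ≈ -1586.4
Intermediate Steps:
k(p, f) = 1 + f + p (k(p, f) = (f + p) + 1 = 1 + f + p)
a = -90727/37952 (a = -2 + (-1556 + 16379)/(-17689 - 20263) = -2 + 14823/(-37952) = -2 + 14823*(-1/37952) = -2 - 14823/37952 = -90727/37952 ≈ -2.3906)
u = -33 (u = (1 + 6 + 4)*(2 - 5) = 11*(-3) = -33)
G(j) = -33*j
a - G(-48) = -90727/37952 - (-33)*(-48) = -90727/37952 - 1*1584 = -90727/37952 - 1584 = -60206695/37952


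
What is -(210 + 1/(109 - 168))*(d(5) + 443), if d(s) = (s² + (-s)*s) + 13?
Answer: -5649384/59 ≈ -95752.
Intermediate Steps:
d(s) = 13 (d(s) = (s² - s²) + 13 = 0 + 13 = 13)
-(210 + 1/(109 - 168))*(d(5) + 443) = -(210 + 1/(109 - 168))*(13 + 443) = -(210 + 1/(-59))*456 = -(210 - 1/59)*456 = -12389*456/59 = -1*5649384/59 = -5649384/59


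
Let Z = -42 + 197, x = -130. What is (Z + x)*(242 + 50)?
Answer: 7300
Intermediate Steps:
Z = 155
(Z + x)*(242 + 50) = (155 - 130)*(242 + 50) = 25*292 = 7300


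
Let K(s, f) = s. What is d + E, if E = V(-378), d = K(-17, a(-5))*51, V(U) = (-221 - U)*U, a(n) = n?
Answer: -60213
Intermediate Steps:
V(U) = U*(-221 - U)
d = -867 (d = -17*51 = -867)
E = -59346 (E = -1*(-378)*(221 - 378) = -1*(-378)*(-157) = -59346)
d + E = -867 - 59346 = -60213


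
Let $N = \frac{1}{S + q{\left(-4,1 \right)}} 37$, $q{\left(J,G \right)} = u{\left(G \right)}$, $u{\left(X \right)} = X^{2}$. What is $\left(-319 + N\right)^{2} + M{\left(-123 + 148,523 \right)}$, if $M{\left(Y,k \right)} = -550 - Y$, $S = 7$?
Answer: $\frac{6288425}{64} \approx 98257.0$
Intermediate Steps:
$q{\left(J,G \right)} = G^{2}$
$N = \frac{37}{8}$ ($N = \frac{1}{7 + 1^{2}} \cdot 37 = \frac{1}{7 + 1} \cdot 37 = \frac{1}{8} \cdot 37 = \frac{37}{8} \approx 4.625$)
$\left(-319 + N\right)^{2} + M{\left(-123 + 148,523 \right)} = \left(-319 + \frac{37}{8}\right)^{2} - 575 = \left(- \frac{2515}{8}\right)^{2} - 575 = \frac{6325225}{64} - 575 = \frac{6288425}{64}$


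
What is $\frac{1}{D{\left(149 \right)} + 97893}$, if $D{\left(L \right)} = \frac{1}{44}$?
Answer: $\frac{44}{4307293} \approx 1.0215 \cdot 10^{-5}$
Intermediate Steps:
$D{\left(L \right)} = \frac{1}{44}$
$\frac{1}{D{\left(149 \right)} + 97893} = \frac{1}{\frac{1}{44} + 97893} = \frac{1}{\frac{4307293}{44}} = \frac{44}{4307293}$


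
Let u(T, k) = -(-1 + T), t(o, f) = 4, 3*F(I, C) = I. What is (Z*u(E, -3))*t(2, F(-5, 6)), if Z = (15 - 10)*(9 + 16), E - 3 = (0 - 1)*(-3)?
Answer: -2500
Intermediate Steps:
F(I, C) = I/3
E = 6 (E = 3 + (0 - 1)*(-3) = 3 - 1*(-3) = 3 + 3 = 6)
Z = 125 (Z = 5*25 = 125)
u(T, k) = 1 - T
(Z*u(E, -3))*t(2, F(-5, 6)) = (125*(1 - 1*6))*4 = (125*(1 - 6))*4 = (125*(-5))*4 = -625*4 = -2500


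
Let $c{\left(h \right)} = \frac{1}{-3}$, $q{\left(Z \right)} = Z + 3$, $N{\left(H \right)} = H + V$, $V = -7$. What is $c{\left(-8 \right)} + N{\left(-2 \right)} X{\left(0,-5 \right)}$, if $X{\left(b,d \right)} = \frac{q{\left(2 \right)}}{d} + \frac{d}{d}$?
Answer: $- \frac{1}{3} \approx -0.33333$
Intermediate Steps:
$N{\left(H \right)} = -7 + H$ ($N{\left(H \right)} = H - 7 = -7 + H$)
$q{\left(Z \right)} = 3 + Z$
$X{\left(b,d \right)} = 1 + \frac{5}{d}$ ($X{\left(b,d \right)} = \frac{3 + 2}{d} + \frac{d}{d} = \frac{5}{d} + 1 = 1 + \frac{5}{d}$)
$c{\left(h \right)} = - \frac{1}{3}$
$c{\left(-8 \right)} + N{\left(-2 \right)} X{\left(0,-5 \right)} = - \frac{1}{3} + \left(-7 - 2\right) \frac{5 - 5}{-5} = - \frac{1}{3} - 9 \left(\left(- \frac{1}{5}\right) 0\right) = - \frac{1}{3} - 0 = - \frac{1}{3} + 0 = - \frac{1}{3}$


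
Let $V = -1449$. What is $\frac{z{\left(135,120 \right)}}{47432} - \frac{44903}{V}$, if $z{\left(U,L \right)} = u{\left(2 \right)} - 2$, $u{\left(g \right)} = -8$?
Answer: $\frac{152130329}{4909212} \approx 30.989$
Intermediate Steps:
$z{\left(U,L \right)} = -10$ ($z{\left(U,L \right)} = -8 - 2 = -10$)
$\frac{z{\left(135,120 \right)}}{47432} - \frac{44903}{V} = - \frac{10}{47432} - \frac{44903}{-1449} = \left(-10\right) \frac{1}{47432} - - \frac{44903}{1449} = - \frac{5}{23716} + \frac{44903}{1449} = \frac{152130329}{4909212}$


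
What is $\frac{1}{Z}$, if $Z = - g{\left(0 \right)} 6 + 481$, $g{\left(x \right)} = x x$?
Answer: $\frac{1}{481} \approx 0.002079$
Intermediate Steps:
$g{\left(x \right)} = x^{2}$
$Z = 481$ ($Z = - 0^{2} \cdot 6 + 481 = \left(-1\right) 0 \cdot 6 + 481 = 0 \cdot 6 + 481 = 0 + 481 = 481$)
$\frac{1}{Z} = \frac{1}{481}$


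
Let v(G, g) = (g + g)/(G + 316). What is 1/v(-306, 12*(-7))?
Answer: -5/84 ≈ -0.059524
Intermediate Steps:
v(G, g) = 2*g/(316 + G) (v(G, g) = (2*g)/(316 + G) = 2*g/(316 + G))
1/v(-306, 12*(-7)) = 1/(2*(12*(-7))/(316 - 306)) = 1/(2*(-84)/10) = 1/(2*(-84)*(1/10)) = 1/(-84/5) = -5/84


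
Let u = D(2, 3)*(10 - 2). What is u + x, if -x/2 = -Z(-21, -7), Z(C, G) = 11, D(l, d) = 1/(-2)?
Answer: 18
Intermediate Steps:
D(l, d) = -½
u = -4 (u = -(10 - 2)/2 = -½*8 = -4)
x = 22 (x = -(-2)*11 = -2*(-11) = 22)
u + x = -4 + 22 = 18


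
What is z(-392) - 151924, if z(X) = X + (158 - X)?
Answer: -151766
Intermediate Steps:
z(X) = 158
z(-392) - 151924 = 158 - 151924 = -151766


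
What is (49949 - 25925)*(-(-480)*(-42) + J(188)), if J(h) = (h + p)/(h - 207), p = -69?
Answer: -9205011816/19 ≈ -4.8447e+8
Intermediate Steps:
J(h) = (-69 + h)/(-207 + h) (J(h) = (h - 69)/(h - 207) = (-69 + h)/(-207 + h))
(49949 - 25925)*(-(-480)*(-42) + J(188)) = (49949 - 25925)*(-(-480)*(-42) + (-69 + 188)/(-207 + 188)) = 24024*(-15*1344 + 119/(-19)) = 24024*(-20160 - 1/19*119) = 24024*(-20160 - 119/19) = 24024*(-383159/19) = -9205011816/19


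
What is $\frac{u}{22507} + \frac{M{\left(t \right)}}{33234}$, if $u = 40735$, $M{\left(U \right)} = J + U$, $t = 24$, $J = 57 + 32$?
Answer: $\frac{1356330281}{747997638} \approx 1.8133$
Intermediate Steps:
$J = 89$
$M{\left(U \right)} = 89 + U$
$\frac{u}{22507} + \frac{M{\left(t \right)}}{33234} = \frac{40735}{22507} + \frac{89 + 24}{33234} = 40735 \cdot \frac{1}{22507} + 113 \cdot \frac{1}{33234} = \frac{40735}{22507} + \frac{113}{33234} = \frac{1356330281}{747997638}$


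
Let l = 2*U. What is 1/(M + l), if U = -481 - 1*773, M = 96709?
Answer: 1/94201 ≈ 1.0616e-5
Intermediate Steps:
U = -1254 (U = -481 - 773 = -1254)
l = -2508 (l = 2*(-1254) = -2508)
1/(M + l) = 1/(96709 - 2508) = 1/94201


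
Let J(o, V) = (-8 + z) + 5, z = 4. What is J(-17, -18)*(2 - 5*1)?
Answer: -3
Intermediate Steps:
J(o, V) = 1 (J(o, V) = (-8 + 4) + 5 = -4 + 5 = 1)
J(-17, -18)*(2 - 5*1) = 1*(2 - 5*1) = 1*(2 - 5) = 1*(-3) = -3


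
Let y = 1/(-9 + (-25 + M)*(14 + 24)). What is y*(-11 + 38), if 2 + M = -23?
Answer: -27/1909 ≈ -0.014144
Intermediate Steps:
M = -25 (M = -2 - 23 = -25)
y = -1/1909 (y = 1/(-9 + (-25 - 25)*(14 + 24)) = 1/(-9 - 50*38) = 1/(-9 - 1900) = 1/(-1909) = -1/1909 ≈ -0.00052383)
y*(-11 + 38) = -(-11 + 38)/1909 = -1/1909*27 = -27/1909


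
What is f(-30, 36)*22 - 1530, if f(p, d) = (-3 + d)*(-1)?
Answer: -2256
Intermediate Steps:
f(p, d) = 3 - d
f(-30, 36)*22 - 1530 = (3 - 1*36)*22 - 1530 = (3 - 36)*22 - 1530 = -33*22 - 1530 = -726 - 1530 = -2256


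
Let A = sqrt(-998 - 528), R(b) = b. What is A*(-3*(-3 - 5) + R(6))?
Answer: 30*I*sqrt(1526) ≈ 1171.9*I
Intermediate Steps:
A = I*sqrt(1526) (A = sqrt(-1526) = I*sqrt(1526) ≈ 39.064*I)
A*(-3*(-3 - 5) + R(6)) = (I*sqrt(1526))*(-3*(-3 - 5) + 6) = (I*sqrt(1526))*(-3*(-8) + 6) = (I*sqrt(1526))*(24 + 6) = (I*sqrt(1526))*30 = 30*I*sqrt(1526)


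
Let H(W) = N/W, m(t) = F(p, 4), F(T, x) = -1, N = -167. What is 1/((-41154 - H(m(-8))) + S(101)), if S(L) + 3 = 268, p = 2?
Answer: -1/41056 ≈ -2.4357e-5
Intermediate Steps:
S(L) = 265 (S(L) = -3 + 268 = 265)
m(t) = -1
H(W) = -167/W
1/((-41154 - H(m(-8))) + S(101)) = 1/((-41154 - (-167)/(-1)) + 265) = 1/((-41154 - (-167)*(-1)) + 265) = 1/((-41154 - 1*167) + 265) = 1/((-41154 - 167) + 265) = 1/(-41321 + 265) = 1/(-41056) = -1/41056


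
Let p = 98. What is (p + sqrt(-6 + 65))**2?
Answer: (98 + sqrt(59))**2 ≈ 11169.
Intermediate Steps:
(p + sqrt(-6 + 65))**2 = (98 + sqrt(-6 + 65))**2 = (98 + sqrt(59))**2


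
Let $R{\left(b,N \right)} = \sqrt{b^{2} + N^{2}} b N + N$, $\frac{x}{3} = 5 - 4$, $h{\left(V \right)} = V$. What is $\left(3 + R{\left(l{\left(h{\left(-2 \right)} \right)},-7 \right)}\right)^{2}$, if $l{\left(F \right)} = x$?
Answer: $25594 + 168 \sqrt{58} \approx 26873.0$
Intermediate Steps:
$x = 3$ ($x = 3 \left(5 - 4\right) = 3 \cdot 1 = 3$)
$l{\left(F \right)} = 3$
$R{\left(b,N \right)} = N + N b \sqrt{N^{2} + b^{2}}$ ($R{\left(b,N \right)} = \sqrt{N^{2} + b^{2}} b N + N = b \sqrt{N^{2} + b^{2}} N + N = N b \sqrt{N^{2} + b^{2}} + N = N + N b \sqrt{N^{2} + b^{2}}$)
$\left(3 + R{\left(l{\left(h{\left(-2 \right)} \right)},-7 \right)}\right)^{2} = \left(3 - 7 \left(1 + 3 \sqrt{\left(-7\right)^{2} + 3^{2}}\right)\right)^{2} = \left(3 - 7 \left(1 + 3 \sqrt{49 + 9}\right)\right)^{2} = \left(3 - 7 \left(1 + 3 \sqrt{58}\right)\right)^{2} = \left(3 - \left(7 + 21 \sqrt{58}\right)\right)^{2} = \left(-4 - 21 \sqrt{58}\right)^{2}$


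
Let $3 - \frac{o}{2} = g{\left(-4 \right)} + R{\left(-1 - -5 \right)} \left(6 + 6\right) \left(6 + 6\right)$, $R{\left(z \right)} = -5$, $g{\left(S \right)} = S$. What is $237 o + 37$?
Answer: $344635$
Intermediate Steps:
$o = 1454$ ($o = 6 - 2 \left(-4 - 5 \left(6 + 6\right) \left(6 + 6\right)\right) = 6 - 2 \left(-4 - 5 \cdot 12 \cdot 12\right) = 6 - 2 \left(-4 - 720\right) = 6 - -1448 = 6 + 1448 = 1454$)
$237 o + 37 = 237 \cdot 1454 + 37 = 344598 + 37 = 344635$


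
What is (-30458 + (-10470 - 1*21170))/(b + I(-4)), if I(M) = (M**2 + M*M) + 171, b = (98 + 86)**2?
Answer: -62098/34059 ≈ -1.8232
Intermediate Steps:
b = 33856 (b = 184**2 = 33856)
I(M) = 171 + 2*M**2 (I(M) = (M**2 + M**2) + 171 = 2*M**2 + 171 = 171 + 2*M**2)
(-30458 + (-10470 - 1*21170))/(b + I(-4)) = (-30458 + (-10470 - 1*21170))/(33856 + (171 + 2*(-4)**2)) = (-30458 + (-10470 - 21170))/(33856 + (171 + 2*16)) = (-30458 - 31640)/(33856 + (171 + 32)) = -62098/(33856 + 203) = -62098/34059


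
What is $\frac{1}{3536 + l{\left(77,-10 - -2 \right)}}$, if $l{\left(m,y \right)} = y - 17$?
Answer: $\frac{1}{3511} \approx 0.00028482$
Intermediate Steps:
$l{\left(m,y \right)} = -17 + y$
$\frac{1}{3536 + l{\left(77,-10 - -2 \right)}} = \frac{1}{3536 - 25} = \frac{1}{3511}$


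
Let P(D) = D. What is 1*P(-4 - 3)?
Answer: -7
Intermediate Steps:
1*P(-4 - 3) = 1*(-4 - 3) = 1*(-7) = -7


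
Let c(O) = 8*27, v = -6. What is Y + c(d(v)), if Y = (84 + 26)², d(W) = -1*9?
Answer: 12316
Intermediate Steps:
d(W) = -9
c(O) = 216
Y = 12100 (Y = 110² = 12100)
Y + c(d(v)) = 12100 + 216 = 12316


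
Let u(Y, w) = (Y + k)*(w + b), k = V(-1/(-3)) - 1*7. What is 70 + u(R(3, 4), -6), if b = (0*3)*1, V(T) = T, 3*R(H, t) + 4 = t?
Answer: 110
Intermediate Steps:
R(H, t) = -4/3 + t/3
k = -20/3 (k = -1/(-3) - 1*7 = -1*(-⅓) - 7 = ⅓ - 7 = -20/3 ≈ -6.6667)
b = 0 (b = 0*1 = 0)
u(Y, w) = w*(-20/3 + Y) (u(Y, w) = (Y - 20/3)*(w + 0) = (-20/3 + Y)*w = w*(-20/3 + Y))
70 + u(R(3, 4), -6) = 70 + (⅓)*(-6)*(-20 + 3*(-4/3 + (⅓)*4)) = 70 + (⅓)*(-6)*(-20 + 3*(-4/3 + 4/3)) = 70 + (⅓)*(-6)*(-20 + 3*0) = 70 + (⅓)*(-6)*(-20 + 0) = 70 + (⅓)*(-6)*(-20) = 70 + 40 = 110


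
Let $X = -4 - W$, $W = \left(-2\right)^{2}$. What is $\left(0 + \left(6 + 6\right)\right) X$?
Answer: $-96$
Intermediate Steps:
$W = 4$
$X = -8$ ($X = -4 - 4 = -8$)
$\left(0 + \left(6 + 6\right)\right) X = \left(0 + \left(6 + 6\right)\right) \left(-8\right) = \left(0 + 12\right) \left(-8\right) = 12 \left(-8\right) = -96$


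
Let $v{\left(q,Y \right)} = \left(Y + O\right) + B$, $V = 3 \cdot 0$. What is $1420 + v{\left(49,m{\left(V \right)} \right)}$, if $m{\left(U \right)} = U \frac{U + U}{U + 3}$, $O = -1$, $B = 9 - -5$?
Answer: $1433$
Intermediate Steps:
$B = 14$ ($B = 9 + 5 = 14$)
$V = 0$
$m{\left(U \right)} = \frac{2 U^{2}}{3 + U}$ ($m{\left(U \right)} = U \frac{2 U}{3 + U} = \frac{2 U^{2}}{3 + U}$)
$v{\left(q,Y \right)} = 13 + Y$ ($v{\left(q,Y \right)} = \left(Y - 1\right) + 14 = \left(-1 + Y\right) + 14 = 13 + Y$)
$1420 + v{\left(49,m{\left(V \right)} \right)} = 1420 + \left(13 + \frac{2 \cdot 0^{2}}{3 + 0}\right) = 1420 + \left(13 + 2 \cdot 0 \cdot \frac{1}{3}\right) = 1420 + \left(13 + 0\right) = 1420 + 13 = 1433$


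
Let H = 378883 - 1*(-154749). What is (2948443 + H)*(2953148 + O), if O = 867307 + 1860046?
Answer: 19779930519575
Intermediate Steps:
O = 2727353
H = 533632 (H = 378883 + 154749 = 533632)
(2948443 + H)*(2953148 + O) = (2948443 + 533632)*(2953148 + 2727353) = 3482075*5680501 = 19779930519575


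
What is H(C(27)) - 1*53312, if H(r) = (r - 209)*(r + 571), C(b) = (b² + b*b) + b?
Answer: 2570144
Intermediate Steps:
C(b) = b + 2*b² (C(b) = (b² + b²) + b = 2*b² + b = b + 2*b²)
H(r) = (-209 + r)*(571 + r)
H(C(27)) - 1*53312 = (-119339 + (27*(1 + 2*27))² + 362*(27*(1 + 2*27))) - 1*53312 = (-119339 + (27*(1 + 54))² + 362*(27*(1 + 54))) - 53312 = (-119339 + (27*55)² + 362*(27*55)) - 53312 = (-119339 + 1485² + 362*1485) - 53312 = (-119339 + 2205225 + 537570) - 53312 = 2623456 - 53312 = 2570144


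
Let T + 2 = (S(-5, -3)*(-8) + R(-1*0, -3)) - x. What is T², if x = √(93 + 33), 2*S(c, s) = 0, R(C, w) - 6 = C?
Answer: 142 - 24*√14 ≈ 52.200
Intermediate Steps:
R(C, w) = 6 + C
S(c, s) = 0 (S(c, s) = (½)*0 = 0)
x = 3*√14 (x = √126 = 3*√14 ≈ 11.225)
T = 4 - 3*√14 (T = -2 + ((0*(-8) + (6 - 1*0)) - 3*√14) = -2 + ((0 + (6 + 0)) - 3*√14) = -2 + ((0 + 6) - 3*√14) = -2 + (6 - 3*√14) = 4 - 3*√14 ≈ -7.2250)
T² = (4 - 3*√14)²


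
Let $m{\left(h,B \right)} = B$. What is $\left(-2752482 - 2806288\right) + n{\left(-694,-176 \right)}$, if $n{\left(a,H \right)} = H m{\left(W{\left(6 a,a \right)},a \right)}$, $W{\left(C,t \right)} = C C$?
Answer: $-5436626$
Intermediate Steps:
$W{\left(C,t \right)} = C^{2}$
$n{\left(a,H \right)} = H a$
$\left(-2752482 - 2806288\right) + n{\left(-694,-176 \right)} = \left(-2752482 - 2806288\right) - -122144 = -5558770 + 122144 = -5436626$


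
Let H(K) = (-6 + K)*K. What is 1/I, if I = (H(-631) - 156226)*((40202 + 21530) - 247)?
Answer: 1/15108155685 ≈ 6.6189e-11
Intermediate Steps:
H(K) = K*(-6 + K)
I = 15108155685 (I = (-631*(-6 - 631) - 156226)*((40202 + 21530) - 247) = (-631*(-637) - 156226)*(61732 - 247) = (401947 - 156226)*61485 = 245721*61485 = 15108155685)
1/I = 1/15108155685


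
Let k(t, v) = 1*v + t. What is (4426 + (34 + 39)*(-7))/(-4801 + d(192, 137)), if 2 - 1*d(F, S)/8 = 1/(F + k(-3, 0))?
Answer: -739935/904373 ≈ -0.81817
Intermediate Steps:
k(t, v) = t + v (k(t, v) = v + t = t + v)
d(F, S) = 16 - 8/(-3 + F) (d(F, S) = 16 - 8/(F + (-3 + 0)) = 16 - 8/(F - 3) = 16 - 8/(-3 + F))
(4426 + (34 + 39)*(-7))/(-4801 + d(192, 137)) = (4426 + (34 + 39)*(-7))/(-4801 + 8*(-7 + 2*192)/(-3 + 192)) = (4426 + 73*(-7))/(-4801 + 8*(-7 + 384)/189) = (4426 - 511)/(-4801 + 8*(1/189)*377) = 3915/(-4801 + 3016/189) = 3915/(-904373/189) = 3915*(-189/904373) = -739935/904373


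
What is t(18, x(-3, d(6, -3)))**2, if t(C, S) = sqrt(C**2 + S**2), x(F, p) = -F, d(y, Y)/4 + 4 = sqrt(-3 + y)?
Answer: 333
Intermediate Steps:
d(y, Y) = -16 + 4*sqrt(-3 + y)
t(18, x(-3, d(6, -3)))**2 = (sqrt(18**2 + (-1*(-3))**2))**2 = (sqrt(324 + 3**2))**2 = (sqrt(324 + 9))**2 = (sqrt(333))**2 = (3*sqrt(37))**2 = 333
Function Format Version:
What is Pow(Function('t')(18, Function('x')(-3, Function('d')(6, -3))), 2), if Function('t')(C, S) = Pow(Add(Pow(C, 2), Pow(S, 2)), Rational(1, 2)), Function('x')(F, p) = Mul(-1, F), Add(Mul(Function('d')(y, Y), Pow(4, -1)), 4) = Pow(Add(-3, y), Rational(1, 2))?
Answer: 333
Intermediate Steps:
Function('d')(y, Y) = Add(-16, Mul(4, Pow(Add(-3, y), Rational(1, 2))))
Pow(Function('t')(18, Function('x')(-3, Function('d')(6, -3))), 2) = Pow(Pow(Add(Pow(18, 2), Pow(Mul(-1, -3), 2)), Rational(1, 2)), 2) = Pow(Pow(Add(324, Pow(3, 2)), Rational(1, 2)), 2) = Pow(Pow(Add(324, 9), Rational(1, 2)), 2) = Pow(Pow(333, Rational(1, 2)), 2) = Pow(Mul(3, Pow(37, Rational(1, 2))), 2) = 333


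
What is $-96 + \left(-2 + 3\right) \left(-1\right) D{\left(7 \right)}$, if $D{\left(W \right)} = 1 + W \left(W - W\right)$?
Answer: $-97$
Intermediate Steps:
$D{\left(W \right)} = 1$ ($D{\left(W \right)} = 1 + W 0 = 1 + 0 = 1$)
$-96 + \left(-2 + 3\right) \left(-1\right) D{\left(7 \right)} = -96 + \left(-2 + 3\right) \left(-1\right) 1 = -96 + 1 \left(-1\right) 1 = -96 - 1 = -97$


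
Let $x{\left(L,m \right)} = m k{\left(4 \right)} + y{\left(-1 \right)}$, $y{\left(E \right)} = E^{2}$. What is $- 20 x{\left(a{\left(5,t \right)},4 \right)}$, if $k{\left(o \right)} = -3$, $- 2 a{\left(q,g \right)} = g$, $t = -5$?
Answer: $220$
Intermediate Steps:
$a{\left(q,g \right)} = - \frac{g}{2}$
$x{\left(L,m \right)} = 1 - 3 m$ ($x{\left(L,m \right)} = m \left(-3\right) + \left(-1\right)^{2} = - 3 m + 1 = 1 - 3 m$)
$- 20 x{\left(a{\left(5,t \right)},4 \right)} = - 20 \left(1 - 12\right) = \left(-20\right) \left(-11\right) = 220$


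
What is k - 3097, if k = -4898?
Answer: -7995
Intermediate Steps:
k - 3097 = -4898 - 3097 = -7995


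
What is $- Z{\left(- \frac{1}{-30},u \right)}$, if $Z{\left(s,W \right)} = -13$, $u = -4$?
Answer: $13$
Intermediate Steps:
$- Z{\left(- \frac{1}{-30},u \right)} = \left(-1\right) \left(-13\right) = 13$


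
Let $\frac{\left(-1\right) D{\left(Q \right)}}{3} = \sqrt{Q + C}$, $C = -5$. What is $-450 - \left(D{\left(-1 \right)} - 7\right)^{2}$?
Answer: $-445 - 42 i \sqrt{6} \approx -445.0 - 102.88 i$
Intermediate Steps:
$D{\left(Q \right)} = - 3 \sqrt{-5 + Q}$ ($D{\left(Q \right)} = - 3 \sqrt{Q - 5} = - 3 \sqrt{-5 + Q}$)
$-450 - \left(D{\left(-1 \right)} - 7\right)^{2} = -450 - \left(- 3 \sqrt{-5 - 1} - 7\right)^{2} = -450 - \left(- 3 \sqrt{-6} - 7\right)^{2} = -450 - \left(- 3 i \sqrt{6} - 7\right)^{2} = -450 - \left(-7 - 3 i \sqrt{6}\right)^{2}$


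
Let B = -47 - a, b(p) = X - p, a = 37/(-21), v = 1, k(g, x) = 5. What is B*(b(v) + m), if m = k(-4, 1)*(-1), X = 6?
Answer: 0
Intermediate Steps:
m = -5 (m = 5*(-1) = -5)
a = -37/21 (a = 37*(-1/21) = -37/21 ≈ -1.7619)
b(p) = 6 - p
B = -950/21 (B = -47 - 1*(-37/21) = -47 + 37/21 = -950/21 ≈ -45.238)
B*(b(v) + m) = -950*((6 - 1*1) - 5)/21 = -950*((6 - 1) - 5)/21 = -950*(5 - 5)/21 = -950/21*0 = 0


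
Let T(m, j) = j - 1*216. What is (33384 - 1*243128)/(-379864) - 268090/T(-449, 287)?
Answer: -12727855992/3371293 ≈ -3775.4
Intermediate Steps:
T(m, j) = -216 + j (T(m, j) = j - 216 = -216 + j)
(33384 - 1*243128)/(-379864) - 268090/T(-449, 287) = (33384 - 1*243128)/(-379864) - 268090/(-216 + 287) = (33384 - 243128)*(-1/379864) - 268090/71 = -209744*(-1/379864) - 268090*1/71 = 26218/47483 - 268090/71 = -12727855992/3371293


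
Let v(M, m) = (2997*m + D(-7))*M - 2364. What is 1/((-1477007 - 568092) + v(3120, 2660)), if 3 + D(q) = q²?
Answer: 1/24870798457 ≈ 4.0208e-11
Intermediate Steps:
D(q) = -3 + q²
v(M, m) = -2364 + M*(46 + 2997*m) (v(M, m) = (2997*m + (-3 + (-7)²))*M - 2364 = (2997*m + (-3 + 49))*M - 2364 = (2997*m + 46)*M - 2364 = (46 + 2997*m)*M - 2364 = M*(46 + 2997*m) - 2364 = -2364 + M*(46 + 2997*m))
1/((-1477007 - 568092) + v(3120, 2660)) = 1/((-1477007 - 568092) + (-2364 + 46*3120 + 2997*3120*2660)) = 1/(-2045099 + (-2364 + 143520 + 24872702400)) = 1/(-2045099 + 24872843556) = 1/24870798457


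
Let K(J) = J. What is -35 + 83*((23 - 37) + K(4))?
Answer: -865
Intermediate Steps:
-35 + 83*((23 - 37) + K(4)) = -35 + 83*((23 - 37) + 4) = -35 + 83*(-14 + 4) = -35 + 83*(-10) = -35 - 830 = -865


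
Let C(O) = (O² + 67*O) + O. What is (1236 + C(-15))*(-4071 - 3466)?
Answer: -3323817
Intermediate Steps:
C(O) = O² + 68*O
(1236 + C(-15))*(-4071 - 3466) = (1236 - 15*(68 - 15))*(-4071 - 3466) = (1236 - 15*53)*(-7537) = (1236 - 795)*(-7537) = 441*(-7537) = -3323817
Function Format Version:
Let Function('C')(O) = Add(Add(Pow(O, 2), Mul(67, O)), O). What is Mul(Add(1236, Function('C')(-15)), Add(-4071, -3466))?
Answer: -3323817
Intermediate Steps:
Function('C')(O) = Add(Pow(O, 2), Mul(68, O))
Mul(Add(1236, Function('C')(-15)), Add(-4071, -3466)) = Mul(Add(1236, Mul(-15, Add(68, -15))), Add(-4071, -3466)) = Mul(Add(1236, Mul(-15, 53)), -7537) = Mul(Add(1236, -795), -7537) = Mul(441, -7537) = -3323817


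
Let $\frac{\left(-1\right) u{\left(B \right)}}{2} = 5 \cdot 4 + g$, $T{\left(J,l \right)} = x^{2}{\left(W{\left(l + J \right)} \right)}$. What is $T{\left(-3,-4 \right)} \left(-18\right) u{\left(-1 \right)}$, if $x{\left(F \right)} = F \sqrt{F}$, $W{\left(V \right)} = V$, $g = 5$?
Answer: $-308700$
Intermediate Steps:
$x{\left(F \right)} = F^{\frac{3}{2}}$
$T{\left(J,l \right)} = \left(J + l\right)^{3}$ ($T{\left(J,l \right)} = \left(\left(l + J\right)^{\frac{3}{2}}\right)^{2} = \left(\left(J + l\right)^{\frac{3}{2}}\right)^{2} = \left(J + l\right)^{3}$)
$u{\left(B \right)} = -50$ ($u{\left(B \right)} = - 2 \left(5 \cdot 4 + 5\right) = - 2 \left(20 + 5\right) = \left(-2\right) 25 = -50$)
$T{\left(-3,-4 \right)} \left(-18\right) u{\left(-1 \right)} = \left(-3 - 4\right)^{3} \left(-18\right) \left(-50\right) = \left(-7\right)^{3} \left(-18\right) \left(-50\right) = \left(-343\right) \left(-18\right) \left(-50\right) = 6174 \left(-50\right) = -308700$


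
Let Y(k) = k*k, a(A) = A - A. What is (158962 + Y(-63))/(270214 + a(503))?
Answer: 162931/270214 ≈ 0.60297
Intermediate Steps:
a(A) = 0
Y(k) = k**2
(158962 + Y(-63))/(270214 + a(503)) = (158962 + (-63)**2)/(270214 + 0) = (158962 + 3969)/270214 = 162931*(1/270214) = 162931/270214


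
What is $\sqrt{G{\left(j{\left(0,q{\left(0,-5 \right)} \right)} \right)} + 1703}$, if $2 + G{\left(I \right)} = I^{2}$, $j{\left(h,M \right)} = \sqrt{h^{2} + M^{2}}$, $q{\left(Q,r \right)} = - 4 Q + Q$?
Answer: $9 \sqrt{21} \approx 41.243$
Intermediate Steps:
$q{\left(Q,r \right)} = - 3 Q$
$j{\left(h,M \right)} = \sqrt{M^{2} + h^{2}}$
$G{\left(I \right)} = -2 + I^{2}$
$\sqrt{G{\left(j{\left(0,q{\left(0,-5 \right)} \right)} \right)} + 1703} = \sqrt{\left(-2 + \left(\sqrt{\left(\left(-3\right) 0\right)^{2} + 0^{2}}\right)^{2}\right) + 1703} = \sqrt{\left(-2 + \left(\sqrt{0^{2} + 0}\right)^{2}\right) + 1703} = \sqrt{\left(-2 + \left(\sqrt{0 + 0}\right)^{2}\right) + 1703} = \sqrt{\left(-2 + \left(\sqrt{0}\right)^{2}\right) + 1703} = \sqrt{\left(-2 + 0^{2}\right) + 1703} = \sqrt{\left(-2 + 0\right) + 1703} = \sqrt{-2 + 1703} = \sqrt{1701} = 9 \sqrt{21}$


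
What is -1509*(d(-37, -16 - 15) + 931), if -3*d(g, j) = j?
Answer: -1420472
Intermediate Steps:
d(g, j) = -j/3
-1509*(d(-37, -16 - 15) + 931) = -1509*(-(-16 - 15)/3 + 931) = -1509*(-⅓*(-31) + 931) = -1509*(31/3 + 931) = -1509*2824/3 = -1420472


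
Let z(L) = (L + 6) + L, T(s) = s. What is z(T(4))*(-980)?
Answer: -13720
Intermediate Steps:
z(L) = 6 + 2*L (z(L) = (6 + L) + L = 6 + 2*L)
z(T(4))*(-980) = (6 + 2*4)*(-980) = (6 + 8)*(-980) = 14*(-980) = -13720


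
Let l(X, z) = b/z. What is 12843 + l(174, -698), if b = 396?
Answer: 4482009/349 ≈ 12842.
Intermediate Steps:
l(X, z) = 396/z
12843 + l(174, -698) = 12843 + 396/(-698) = 12843 + 396*(-1/698) = 12843 - 198/349 = 4482009/349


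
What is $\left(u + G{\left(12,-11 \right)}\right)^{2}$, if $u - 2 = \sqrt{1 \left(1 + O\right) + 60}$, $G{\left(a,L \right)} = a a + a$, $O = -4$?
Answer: $\left(158 + \sqrt{57}\right)^{2} \approx 27407.0$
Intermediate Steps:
$G{\left(a,L \right)} = a + a^{2}$ ($G{\left(a,L \right)} = a^{2} + a = a + a^{2}$)
$u = 2 + \sqrt{57}$ ($u = 2 + \sqrt{1 \left(1 - 4\right) + 60} = 2 + \sqrt{1 \left(-3\right) + 60} = 2 + \sqrt{-3 + 60} = 2 + \sqrt{57} \approx 9.5498$)
$\left(u + G{\left(12,-11 \right)}\right)^{2} = \left(\left(2 + \sqrt{57}\right) + 12 \left(1 + 12\right)\right)^{2} = \left(\left(2 + \sqrt{57}\right) + 12 \cdot 13\right)^{2} = \left(\left(2 + \sqrt{57}\right) + 156\right)^{2} = \left(158 + \sqrt{57}\right)^{2}$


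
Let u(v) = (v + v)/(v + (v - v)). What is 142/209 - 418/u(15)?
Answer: -43539/209 ≈ -208.32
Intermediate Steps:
u(v) = 2 (u(v) = (2*v)/(v + 0) = (2*v)/v = 2)
142/209 - 418/u(15) = 142/209 - 418/2 = 142*(1/209) - 418*½ = 142/209 - 209 = -43539/209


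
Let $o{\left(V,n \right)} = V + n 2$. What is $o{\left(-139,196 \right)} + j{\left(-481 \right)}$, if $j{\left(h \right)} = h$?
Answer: $-228$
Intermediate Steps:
$o{\left(V,n \right)} = V + 2 n$
$o{\left(-139,196 \right)} + j{\left(-481 \right)} = \left(-139 + 2 \cdot 196\right) - 481 = \left(-139 + 392\right) - 481 = 253 - 481 = -228$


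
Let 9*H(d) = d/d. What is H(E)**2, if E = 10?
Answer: 1/81 ≈ 0.012346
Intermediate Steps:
H(d) = 1/9 (H(d) = (d/d)/9 = (1/9)*1 = 1/9)
H(E)**2 = (1/9)**2 = 1/81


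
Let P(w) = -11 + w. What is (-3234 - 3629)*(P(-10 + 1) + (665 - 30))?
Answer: -4220745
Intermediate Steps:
(-3234 - 3629)*(P(-10 + 1) + (665 - 30)) = (-3234 - 3629)*((-11 + (-10 + 1)) + (665 - 30)) = -6863*((-11 - 9) + 635) = -6863*(-20 + 635) = -6863*615 = -4220745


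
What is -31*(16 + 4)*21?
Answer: -13020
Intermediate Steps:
-31*(16 + 4)*21 = -31*20*21 = -620*21 = -13020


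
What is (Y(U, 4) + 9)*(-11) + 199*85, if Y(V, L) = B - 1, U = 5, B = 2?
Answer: 16805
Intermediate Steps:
Y(V, L) = 1 (Y(V, L) = 2 - 1 = 1)
(Y(U, 4) + 9)*(-11) + 199*85 = (1 + 9)*(-11) + 199*85 = 10*(-11) + 16915 = -110 + 16915 = 16805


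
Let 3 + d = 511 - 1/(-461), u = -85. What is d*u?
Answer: -19906065/461 ≈ -43180.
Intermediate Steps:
d = 234189/461 (d = -3 + (511 - 1/(-461)) = -3 + (511 - 1*(-1/461)) = -3 + (511 + 1/461) = -3 + 235572/461 = 234189/461 ≈ 508.00)
d*u = (234189/461)*(-85) = -19906065/461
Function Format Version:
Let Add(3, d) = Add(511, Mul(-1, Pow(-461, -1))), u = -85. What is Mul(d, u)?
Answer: Rational(-19906065, 461) ≈ -43180.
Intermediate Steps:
d = Rational(234189, 461) (d = Add(-3, Add(511, Mul(-1, Pow(-461, -1)))) = Add(-3, Add(511, Mul(-1, Rational(-1, 461)))) = Add(-3, Add(511, Rational(1, 461))) = Add(-3, Rational(235572, 461)) = Rational(234189, 461) ≈ 508.00)
Mul(d, u) = Mul(Rational(234189, 461), -85) = Rational(-19906065, 461)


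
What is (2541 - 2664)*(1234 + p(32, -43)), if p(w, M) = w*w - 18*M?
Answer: -372936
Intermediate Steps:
p(w, M) = w**2 - 18*M
(2541 - 2664)*(1234 + p(32, -43)) = (2541 - 2664)*(1234 + (32**2 - 18*(-43))) = -123*(1234 + (1024 + 774)) = -123*(1234 + 1798) = -123*3032 = -372936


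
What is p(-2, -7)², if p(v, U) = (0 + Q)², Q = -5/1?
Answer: 625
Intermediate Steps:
Q = -5 (Q = -5*1 = -5)
p(v, U) = 25 (p(v, U) = (0 - 5)² = (-5)² = 25)
p(-2, -7)² = 25² = 625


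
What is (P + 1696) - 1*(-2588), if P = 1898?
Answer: 6182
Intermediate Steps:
(P + 1696) - 1*(-2588) = (1898 + 1696) - 1*(-2588) = 3594 + 2588 = 6182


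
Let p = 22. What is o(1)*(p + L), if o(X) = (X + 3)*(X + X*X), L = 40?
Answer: 496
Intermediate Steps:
o(X) = (3 + X)*(X + X²)
o(1)*(p + L) = (1*(3 + 1² + 4*1))*(22 + 40) = (1*(3 + 1 + 4))*62 = (1*8)*62 = 8*62 = 496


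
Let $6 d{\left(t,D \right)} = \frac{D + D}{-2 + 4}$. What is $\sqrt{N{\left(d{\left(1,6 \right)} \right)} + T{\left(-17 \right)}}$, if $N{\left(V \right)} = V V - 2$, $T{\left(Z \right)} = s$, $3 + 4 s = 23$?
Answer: $2$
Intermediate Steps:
$d{\left(t,D \right)} = \frac{D}{6}$ ($d{\left(t,D \right)} = \frac{\left(D + D\right) \frac{1}{-2 + 4}}{6} = \frac{2 D \frac{1}{2}}{6} = \frac{D}{6}$)
$s = 5$ ($s = - \frac{3}{4} + \frac{1}{4} \cdot 23 = - \frac{3}{4} + \frac{23}{4} = 5$)
$T{\left(Z \right)} = 5$
$N{\left(V \right)} = -2 + V^{2}$ ($N{\left(V \right)} = V^{2} - 2 = -2 + V^{2}$)
$\sqrt{N{\left(d{\left(1,6 \right)} \right)} + T{\left(-17 \right)}} = \sqrt{\left(-2 + \left(\frac{1}{6} \cdot 6\right)^{2}\right) + 5} = \sqrt{\left(-2 + 1^{2}\right) + 5} = \sqrt{\left(-2 + 1\right) + 5} = \sqrt{-1 + 5} = \sqrt{4} = 2$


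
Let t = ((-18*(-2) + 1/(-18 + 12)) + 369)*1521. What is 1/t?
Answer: 2/1231503 ≈ 1.6240e-6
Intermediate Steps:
t = 1231503/2 (t = ((36 + 1/(-6)) + 369)*1521 = ((36 - 1/6) + 369)*1521 = (215/6 + 369)*1521 = (2429/6)*1521 = 1231503/2 ≈ 6.1575e+5)
1/t = 1/(1231503/2) = 2/1231503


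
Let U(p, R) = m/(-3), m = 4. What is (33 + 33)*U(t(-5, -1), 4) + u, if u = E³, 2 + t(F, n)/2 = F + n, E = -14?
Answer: -2832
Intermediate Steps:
t(F, n) = -4 + 2*F + 2*n (t(F, n) = -4 + 2*(F + n) = -4 + (2*F + 2*n) = -4 + 2*F + 2*n)
U(p, R) = -4/3 (U(p, R) = 4/(-3) = 4*(-⅓) = -4/3)
u = -2744 (u = (-14)³ = -2744)
(33 + 33)*U(t(-5, -1), 4) + u = (33 + 33)*(-4/3) - 2744 = 66*(-4/3) - 2744 = -88 - 2744 = -2832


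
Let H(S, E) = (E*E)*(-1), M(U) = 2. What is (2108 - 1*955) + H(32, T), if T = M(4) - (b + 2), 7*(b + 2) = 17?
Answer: 56488/49 ≈ 1152.8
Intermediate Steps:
b = 3/7 (b = -2 + (⅐)*17 = -2 + 17/7 = 3/7 ≈ 0.42857)
T = -3/7 (T = 2 - (3/7 + 2) = 2 - 1*17/7 = 2 - 17/7 = -3/7 ≈ -0.42857)
H(S, E) = -E² (H(S, E) = E²*(-1) = -E²)
(2108 - 1*955) + H(32, T) = (2108 - 1*955) - (-3/7)² = (2108 - 955) - 1*9/49 = 1153 - 9/49 = 56488/49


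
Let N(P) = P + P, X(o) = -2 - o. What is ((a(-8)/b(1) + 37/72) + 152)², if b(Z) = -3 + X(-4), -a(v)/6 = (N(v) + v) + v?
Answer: 8082649/5184 ≈ 1559.2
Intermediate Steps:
N(P) = 2*P
a(v) = -24*v (a(v) = -6*((2*v + v) + v) = -6*(3*v + v) = -24*v)
b(Z) = -1 (b(Z) = -3 + (-2 - 1*(-4)) = -3 + (-2 + 4) = -3 + 2 = -1)
((a(-8)/b(1) + 37/72) + 152)² = ((-24*(-8)/(-1) + 37/72) + 152)² = ((192*(-1) + 37*(1/72)) + 152)² = ((-192 + 37/72) + 152)² = (-13787/72 + 152)² = (-2843/72)² = 8082649/5184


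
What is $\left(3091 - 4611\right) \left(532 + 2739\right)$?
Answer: $-4971920$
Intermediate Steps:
$\left(3091 - 4611\right) \left(532 + 2739\right) = \left(-1520\right) 3271 = -4971920$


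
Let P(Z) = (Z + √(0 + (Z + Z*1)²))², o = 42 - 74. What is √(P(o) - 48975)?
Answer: I*√47951 ≈ 218.98*I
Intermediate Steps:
o = -32
P(Z) = (Z + 2*√(Z²))² (P(Z) = (Z + √(0 + (Z + Z)²))² = (Z + √(0 + (2*Z)²))² = (Z + √(0 + 4*Z²))² = (Z + √(4*Z²))² = (Z + 2*√(Z²))²)
√(P(o) - 48975) = √((-32 + 2*√((-32)²))² - 48975) = √((-32 + 2*√1024)² - 48975) = √((-32 + 2*32)² - 48975) = √((-32 + 64)² - 48975) = √(32² - 48975) = √(1024 - 48975) = √(-47951) = I*√47951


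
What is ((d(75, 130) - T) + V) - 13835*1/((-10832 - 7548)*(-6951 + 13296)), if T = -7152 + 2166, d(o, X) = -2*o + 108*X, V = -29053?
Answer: -237370584173/23324220 ≈ -10177.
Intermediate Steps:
T = -4986
((d(75, 130) - T) + V) - 13835*1/((-10832 - 7548)*(-6951 + 13296)) = (((-2*75 + 108*130) - 1*(-4986)) - 29053) - 13835*1/((-10832 - 7548)*(-6951 + 13296)) = (((-150 + 14040) + 4986) - 29053) - 13835/(6345*(-18380)) = ((13890 + 4986) - 29053) - 13835/(-116621100) = (18876 - 29053) - 13835*(-1/116621100) = -10177 + 2767/23324220 = -237370584173/23324220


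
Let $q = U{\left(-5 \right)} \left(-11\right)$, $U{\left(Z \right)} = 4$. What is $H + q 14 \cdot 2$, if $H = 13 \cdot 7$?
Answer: $-1141$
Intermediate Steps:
$q = -44$ ($q = 4 \left(-11\right) = -44$)
$H = 91$
$H + q 14 \cdot 2 = 91 - 44 \cdot 14 \cdot 2 = 91 - 1232 = -1141$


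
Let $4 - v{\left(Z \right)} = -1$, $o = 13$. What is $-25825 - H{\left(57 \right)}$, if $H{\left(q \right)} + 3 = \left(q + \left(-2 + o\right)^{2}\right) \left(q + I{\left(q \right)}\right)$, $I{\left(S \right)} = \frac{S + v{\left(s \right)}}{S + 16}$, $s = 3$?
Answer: $- \frac{2636700}{73} \approx -36119.0$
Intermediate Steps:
$v{\left(Z \right)} = 5$ ($v{\left(Z \right)} = 4 - -1 = 4 + 1 = 5$)
$I{\left(S \right)} = \frac{5 + S}{16 + S}$ ($I{\left(S \right)} = \frac{S + 5}{S + 16} = \frac{5 + S}{16 + S}$)
$H{\left(q \right)} = -3 + \left(121 + q\right) \left(q + \frac{5 + q}{16 + q}\right)$ ($H{\left(q \right)} = -3 + \left(q + \left(-2 + 13\right)^{2}\right) \left(q + \frac{5 + q}{16 + q}\right) = -3 + \left(q + 11^{2}\right) \left(q + \frac{5 + q}{16 + q}\right) = -3 + \left(q + 121\right) \left(q + \frac{5 + q}{16 + q}\right) = -3 + \left(121 + q\right) \left(q + \frac{5 + q}{16 + q}\right)$)
$-25825 - H{\left(57 \right)} = -25825 - \frac{557 + 57^{3} + 138 \cdot 57^{2} + 2059 \cdot 57}{16 + 57} = -25825 - \frac{557 + 185193 + 138 \cdot 3249 + 117363}{73} = -25825 - \frac{557 + 185193 + 448362 + 117363}{73} = -25825 - \frac{1}{73} \cdot 751475 = -25825 - \frac{751475}{73} = - \frac{2636700}{73}$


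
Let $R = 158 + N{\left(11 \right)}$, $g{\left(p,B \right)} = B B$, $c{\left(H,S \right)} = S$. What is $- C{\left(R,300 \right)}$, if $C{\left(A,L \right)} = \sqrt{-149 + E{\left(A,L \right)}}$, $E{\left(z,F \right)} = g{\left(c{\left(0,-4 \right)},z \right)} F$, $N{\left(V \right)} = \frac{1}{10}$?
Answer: $- \sqrt{7498534} \approx -2738.3$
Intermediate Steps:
$N{\left(V \right)} = \frac{1}{10}$
$g{\left(p,B \right)} = B^{2}$
$E{\left(z,F \right)} = F z^{2}$ ($E{\left(z,F \right)} = z^{2} F = F z^{2}$)
$R = \frac{1581}{10}$ ($R = 158 + \frac{1}{10} = \frac{1581}{10} \approx 158.1$)
$C{\left(A,L \right)} = \sqrt{-149 + L A^{2}}$
$- C{\left(R,300 \right)} = - \sqrt{-149 + 300 \left(\frac{1581}{10}\right)^{2}} = - \sqrt{-149 + 300 \cdot \frac{2499561}{100}} = - \sqrt{-149 + 7498683} = - \sqrt{7498534}$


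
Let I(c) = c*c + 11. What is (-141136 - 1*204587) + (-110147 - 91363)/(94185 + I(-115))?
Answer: -12379370631/35807 ≈ -3.4573e+5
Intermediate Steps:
I(c) = 11 + c² (I(c) = c² + 11 = 11 + c²)
(-141136 - 1*204587) + (-110147 - 91363)/(94185 + I(-115)) = (-141136 - 1*204587) + (-110147 - 91363)/(94185 + (11 + (-115)²)) = (-141136 - 204587) - 201510/(94185 + (11 + 13225)) = -345723 - 201510/(94185 + 13236) = -345723 - 201510/107421 = -345723 - 201510*1/107421 = -345723 - 67170/35807 = -12379370631/35807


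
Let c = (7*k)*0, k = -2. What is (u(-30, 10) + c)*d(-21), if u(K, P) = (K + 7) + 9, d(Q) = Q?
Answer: 294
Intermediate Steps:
u(K, P) = 16 + K (u(K, P) = (7 + K) + 9 = 16 + K)
c = 0 (c = (7*(-2))*0 = -14*0 = 0)
(u(-30, 10) + c)*d(-21) = ((16 - 30) + 0)*(-21) = (-14 + 0)*(-21) = -14*(-21) = 294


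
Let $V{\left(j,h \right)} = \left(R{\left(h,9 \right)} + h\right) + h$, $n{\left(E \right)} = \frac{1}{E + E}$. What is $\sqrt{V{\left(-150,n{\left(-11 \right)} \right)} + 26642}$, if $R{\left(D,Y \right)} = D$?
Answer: $\frac{\sqrt{12894662}}{22} \approx 163.22$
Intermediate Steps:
$n{\left(E \right)} = \frac{1}{2 E}$
$V{\left(j,h \right)} = 3 h$ ($V{\left(j,h \right)} = \left(h + h\right) + h = 2 h + h = 3 h$)
$\sqrt{V{\left(-150,n{\left(-11 \right)} \right)} + 26642} = \sqrt{3 \frac{1}{2 \left(-11\right)} + 26642} = \sqrt{3 \cdot \frac{1}{2} \left(- \frac{1}{11}\right) + 26642} = \sqrt{3 \left(- \frac{1}{22}\right) + 26642} = \sqrt{- \frac{3}{22} + 26642} = \sqrt{\frac{586121}{22}} = \frac{\sqrt{12894662}}{22}$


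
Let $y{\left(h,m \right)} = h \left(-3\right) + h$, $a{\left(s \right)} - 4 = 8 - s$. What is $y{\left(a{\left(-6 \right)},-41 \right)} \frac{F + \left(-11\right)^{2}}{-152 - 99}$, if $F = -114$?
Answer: $\frac{252}{251} \approx 1.004$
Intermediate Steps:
$a{\left(s \right)} = 12 - s$ ($a{\left(s \right)} = 4 - \left(-8 + s\right) = 12 - s$)
$y{\left(h,m \right)} = - 2 h$ ($y{\left(h,m \right)} = - 3 h + h = - 2 h$)
$y{\left(a{\left(-6 \right)},-41 \right)} \frac{F + \left(-11\right)^{2}}{-152 - 99} = - 2 \left(12 - -6\right) \frac{-114 + \left(-11\right)^{2}}{-152 - 99} = - 2 \left(12 + 6\right) \frac{-114 + 121}{-251} = \left(-2\right) 18 \cdot 7 \left(- \frac{1}{251}\right) = \left(-36\right) \left(- \frac{7}{251}\right) = \frac{252}{251}$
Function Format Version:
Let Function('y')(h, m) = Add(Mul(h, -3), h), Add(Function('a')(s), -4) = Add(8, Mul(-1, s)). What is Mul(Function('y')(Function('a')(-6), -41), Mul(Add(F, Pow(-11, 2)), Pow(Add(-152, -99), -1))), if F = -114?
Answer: Rational(252, 251) ≈ 1.0040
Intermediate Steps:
Function('a')(s) = Add(12, Mul(-1, s)) (Function('a')(s) = Add(4, Add(8, Mul(-1, s))) = Add(12, Mul(-1, s)))
Function('y')(h, m) = Mul(-2, h) (Function('y')(h, m) = Add(Mul(-3, h), h) = Mul(-2, h))
Mul(Function('y')(Function('a')(-6), -41), Mul(Add(F, Pow(-11, 2)), Pow(Add(-152, -99), -1))) = Mul(Mul(-2, Add(12, Mul(-1, -6))), Mul(Add(-114, Pow(-11, 2)), Pow(Add(-152, -99), -1))) = Mul(Mul(-2, Add(12, 6)), Mul(Add(-114, 121), Pow(-251, -1))) = Mul(Mul(-2, 18), Mul(7, Rational(-1, 251))) = Mul(-36, Rational(-7, 251)) = Rational(252, 251)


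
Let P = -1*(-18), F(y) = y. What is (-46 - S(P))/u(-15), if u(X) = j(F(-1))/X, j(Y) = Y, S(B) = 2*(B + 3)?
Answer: -1320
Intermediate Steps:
P = 18
S(B) = 6 + 2*B (S(B) = 2*(3 + B) = 6 + 2*B)
u(X) = -1/X
(-46 - S(P))/u(-15) = (-46 - (6 + 2*18))/((-1/(-15))) = (-46 - (6 + 36))/((-1*(-1/15))) = (-46 - 1*42)/(1/15) = (-46 - 42)*15 = -88*15 = -1320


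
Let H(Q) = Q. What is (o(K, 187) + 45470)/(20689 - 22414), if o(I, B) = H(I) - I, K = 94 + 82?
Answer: -9094/345 ≈ -26.359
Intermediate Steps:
K = 176
o(I, B) = 0 (o(I, B) = I - I = 0)
(o(K, 187) + 45470)/(20689 - 22414) = (0 + 45470)/(20689 - 22414) = 45470/(-1725) = 45470*(-1/1725) = -9094/345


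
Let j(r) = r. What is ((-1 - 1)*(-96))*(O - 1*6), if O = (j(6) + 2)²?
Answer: 11136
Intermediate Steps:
O = 64 (O = (6 + 2)² = 8² = 64)
((-1 - 1)*(-96))*(O - 1*6) = ((-1 - 1)*(-96))*(64 - 1*6) = (-2*(-96))*(64 - 6) = 192*58 = 11136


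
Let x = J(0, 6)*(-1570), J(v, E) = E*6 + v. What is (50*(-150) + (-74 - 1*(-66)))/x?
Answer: 1877/14130 ≈ 0.13284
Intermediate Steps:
J(v, E) = v + 6*E (J(v, E) = 6*E + v = v + 6*E)
x = -56520 (x = (0 + 6*6)*(-1570) = (0 + 36)*(-1570) = 36*(-1570) = -56520)
(50*(-150) + (-74 - 1*(-66)))/x = (50*(-150) + (-74 - 1*(-66)))/(-56520) = (-7500 + (-74 + 66))*(-1/56520) = (-7500 - 8)*(-1/56520) = -7508*(-1/56520) = 1877/14130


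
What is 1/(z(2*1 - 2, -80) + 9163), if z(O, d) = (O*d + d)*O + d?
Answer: 1/9083 ≈ 0.00011010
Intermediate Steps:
z(O, d) = d + O*(d + O*d) (z(O, d) = (d + O*d)*O + d = O*(d + O*d) + d = d + O*(d + O*d))
1/(z(2*1 - 2, -80) + 9163) = 1/(-80*(1 + (2*1 - 2) + (2*1 - 2)²) + 9163) = 1/(-80*(1 + (2 - 2) + (2 - 2)²) + 9163) = 1/(-80*(1 + 0 + 0²) + 9163) = 1/(-80*(1 + 0 + 0) + 9163) = 1/(-80*1 + 9163) = 1/(-80 + 9163) = 1/9083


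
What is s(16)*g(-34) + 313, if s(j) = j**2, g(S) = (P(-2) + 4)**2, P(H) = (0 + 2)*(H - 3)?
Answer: 9529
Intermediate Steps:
P(H) = -6 + 2*H (P(H) = 2*(-3 + H) = -6 + 2*H)
g(S) = 36 (g(S) = ((-6 + 2*(-2)) + 4)**2 = ((-6 - 4) + 4)**2 = (-10 + 4)**2 = (-6)**2 = 36)
s(16)*g(-34) + 313 = 16**2*36 + 313 = 256*36 + 313 = 9216 + 313 = 9529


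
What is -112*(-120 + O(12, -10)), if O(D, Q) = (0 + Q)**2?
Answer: 2240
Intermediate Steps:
O(D, Q) = Q**2
-112*(-120 + O(12, -10)) = -112*(-120 + (-10)**2) = -112*(-120 + 100) = -112*(-20) = 2240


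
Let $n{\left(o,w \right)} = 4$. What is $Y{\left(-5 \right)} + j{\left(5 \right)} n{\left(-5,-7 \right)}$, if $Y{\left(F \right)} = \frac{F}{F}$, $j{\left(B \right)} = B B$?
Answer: $101$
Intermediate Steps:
$j{\left(B \right)} = B^{2}$
$Y{\left(F \right)} = 1$
$Y{\left(-5 \right)} + j{\left(5 \right)} n{\left(-5,-7 \right)} = 1 + 5^{2} \cdot 4 = 1 + 25 \cdot 4 = 1 + 100 = 101$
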